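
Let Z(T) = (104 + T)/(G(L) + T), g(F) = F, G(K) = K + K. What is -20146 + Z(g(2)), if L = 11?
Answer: -241699/12 ≈ -20142.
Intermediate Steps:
G(K) = 2*K
Z(T) = (104 + T)/(22 + T) (Z(T) = (104 + T)/(2*11 + T) = (104 + T)/(22 + T))
-20146 + Z(g(2)) = -20146 + (104 + 2)/(22 + 2) = -20146 + 106/24 = -20146 + (1/24)*106 = -20146 + 53/12 = -241699/12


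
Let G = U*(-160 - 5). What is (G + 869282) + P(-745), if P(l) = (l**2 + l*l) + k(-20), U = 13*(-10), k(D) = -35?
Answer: 2000747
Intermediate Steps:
U = -130
P(l) = -35 + 2*l**2 (P(l) = (l**2 + l*l) - 35 = (l**2 + l**2) - 35 = 2*l**2 - 35 = -35 + 2*l**2)
G = 21450 (G = -130*(-160 - 5) = -130*(-165) = 21450)
(G + 869282) + P(-745) = (21450 + 869282) + (-35 + 2*(-745)**2) = 890732 + (-35 + 2*555025) = 890732 + (-35 + 1110050) = 890732 + 1110015 = 2000747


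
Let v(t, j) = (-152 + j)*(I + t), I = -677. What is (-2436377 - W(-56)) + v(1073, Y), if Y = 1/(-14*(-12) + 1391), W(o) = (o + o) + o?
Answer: -3891888763/1559 ≈ -2.4964e+6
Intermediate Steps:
W(o) = 3*o (W(o) = 2*o + o = 3*o)
Y = 1/1559 (Y = 1/(168 + 1391) = 1/1559 ≈ 0.00064144)
v(t, j) = (-677 + t)*(-152 + j) (v(t, j) = (-152 + j)*(-677 + t) = (-677 + t)*(-152 + j))
(-2436377 - W(-56)) + v(1073, Y) = (-2436377 - 3*(-56)) + (102904 - 677*1/1559 - 152*1073 + (1/1559)*1073) = (-2436377 - 1*(-168)) + (102904 - 677/1559 - 163096 + 1073/1559) = (-2436377 + 168) - 93838932/1559 = -2436209 - 93838932/1559 = -3891888763/1559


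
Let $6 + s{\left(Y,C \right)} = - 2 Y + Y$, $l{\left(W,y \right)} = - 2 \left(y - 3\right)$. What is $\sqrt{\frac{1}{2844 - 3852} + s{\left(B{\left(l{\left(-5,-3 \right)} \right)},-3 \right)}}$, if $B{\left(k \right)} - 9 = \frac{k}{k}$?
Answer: $\frac{127 i \sqrt{7}}{84} \approx 4.0001 i$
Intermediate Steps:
$l{\left(W,y \right)} = 6 - 2 y$ ($l{\left(W,y \right)} = - 2 \left(-3 + y\right) = 6 - 2 y$)
$B{\left(k \right)} = 10$ ($B{\left(k \right)} = 9 + \frac{k}{k} = 9 + 1 = 10$)
$s{\left(Y,C \right)} = -6 - Y$ ($s{\left(Y,C \right)} = -6 + \left(- 2 Y + Y\right) = -6 - Y$)
$\sqrt{\frac{1}{2844 - 3852} + s{\left(B{\left(l{\left(-5,-3 \right)} \right)},-3 \right)}} = \sqrt{\frac{1}{2844 - 3852} - 16} = \sqrt{\frac{1}{-1008} - 16} = \sqrt{- \frac{1}{1008} - 16} = \sqrt{- \frac{16129}{1008}} = \frac{127 i \sqrt{7}}{84}$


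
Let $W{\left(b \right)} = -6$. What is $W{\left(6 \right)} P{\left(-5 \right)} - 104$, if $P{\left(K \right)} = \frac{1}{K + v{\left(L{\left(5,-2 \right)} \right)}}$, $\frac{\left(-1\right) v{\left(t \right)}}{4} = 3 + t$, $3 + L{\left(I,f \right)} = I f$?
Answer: $- \frac{3646}{35} \approx -104.17$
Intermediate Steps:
$L{\left(I,f \right)} = -3 + I f$
$v{\left(t \right)} = -12 - 4 t$ ($v{\left(t \right)} = - 4 \left(3 + t\right) = -12 - 4 t$)
$P{\left(K \right)} = \frac{1}{40 + K}$ ($P{\left(K \right)} = \frac{1}{K - \left(12 + 4 \left(-3 + 5 \left(-2\right)\right)\right)} = \frac{1}{K - \left(12 + 4 \left(-3 - 10\right)\right)} = \frac{1}{K - -40} = \frac{1}{K + \left(-12 + 52\right)} = \frac{1}{K + 40} = \frac{1}{40 + K}$)
$W{\left(6 \right)} P{\left(-5 \right)} - 104 = - \frac{6}{40 - 5} - 104 = - \frac{6}{35} - 104 = - \frac{3646}{35}$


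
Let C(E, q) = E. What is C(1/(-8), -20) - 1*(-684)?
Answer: 5471/8 ≈ 683.88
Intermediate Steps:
C(1/(-8), -20) - 1*(-684) = 1/(-8) - 1*(-684) = -⅛ + 684 = 5471/8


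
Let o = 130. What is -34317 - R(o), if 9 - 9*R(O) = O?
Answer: -308732/9 ≈ -34304.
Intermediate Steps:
R(O) = 1 - O/9
-34317 - R(o) = -34317 - (1 - ⅑*130) = -34317 - (1 - 130/9) = -34317 - 1*(-121/9) = -34317 + 121/9 = -308732/9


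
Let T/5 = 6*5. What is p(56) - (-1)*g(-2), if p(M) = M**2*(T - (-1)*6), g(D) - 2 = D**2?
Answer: 489222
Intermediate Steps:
T = 150 (T = 5*(6*5) = 5*30 = 150)
g(D) = 2 + D**2
p(M) = 156*M**2 (p(M) = M**2*(150 - (-1)*6) = M**2*(150 - 1*(-6)) = M**2*(150 + 6) = M**2*156 = 156*M**2)
p(56) - (-1)*g(-2) = 156*56**2 - (-1)*(2 + (-2)**2) = 156*3136 - (-1)*(2 + 4) = 489216 - (-1)*6 = 489216 - 1*(-6) = 489216 + 6 = 489222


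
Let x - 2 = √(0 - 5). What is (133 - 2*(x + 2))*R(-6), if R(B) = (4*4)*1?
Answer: 2000 - 32*I*√5 ≈ 2000.0 - 71.554*I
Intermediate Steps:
x = 2 + I*√5 (x = 2 + √(0 - 5) = 2 + √(-5) = 2 + I*√5 ≈ 2.0 + 2.2361*I)
R(B) = 16 (R(B) = 16*1 = 16)
(133 - 2*(x + 2))*R(-6) = (133 - 2*((2 + I*√5) + 2))*16 = (133 - 2*(4 + I*√5))*16 = (133 + (-8 - 2*I*√5))*16 = (125 - 2*I*√5)*16 = 2000 - 32*I*√5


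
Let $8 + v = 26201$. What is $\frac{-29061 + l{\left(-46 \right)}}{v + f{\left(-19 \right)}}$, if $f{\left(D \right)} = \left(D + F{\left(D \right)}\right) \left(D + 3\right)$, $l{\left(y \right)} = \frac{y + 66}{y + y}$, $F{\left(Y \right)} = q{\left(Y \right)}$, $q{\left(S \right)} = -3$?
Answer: $- \frac{668408}{610535} \approx -1.0948$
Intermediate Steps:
$F{\left(Y \right)} = -3$
$l{\left(y \right)} = \frac{66 + y}{2 y}$
$f{\left(D \right)} = \left(-3 + D\right) \left(3 + D\right)$ ($f{\left(D \right)} = \left(D - 3\right) \left(D + 3\right) = \left(-3 + D\right) \left(3 + D\right)$)
$v = 26193$ ($v = -8 + 26201 = 26193$)
$\frac{-29061 + l{\left(-46 \right)}}{v + f{\left(-19 \right)}} = \frac{-29061 + \frac{66 - 46}{2 \left(-46\right)}}{26193 - \left(9 - \left(-19\right)^{2}\right)} = \frac{-29061 + \frac{1}{2} \left(- \frac{1}{46}\right) 20}{26193 + \left(-9 + 361\right)} = \frac{-29061 - \frac{5}{23}}{26193 + 352} = - \frac{668408}{23 \cdot 26545} = \left(- \frac{668408}{23}\right) \frac{1}{26545} = - \frac{668408}{610535}$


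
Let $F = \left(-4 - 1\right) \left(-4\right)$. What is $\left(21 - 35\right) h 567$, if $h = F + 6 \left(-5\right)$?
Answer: $79380$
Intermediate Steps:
$F = 20$ ($F = \left(-5\right) \left(-4\right) = 20$)
$h = -10$ ($h = 20 + 6 \left(-5\right) = 20 - 30 = -10$)
$\left(21 - 35\right) h 567 = \left(21 - 35\right) \left(-10\right) 567 = \left(-14\right) \left(-10\right) 567 = 140 \cdot 567 = 79380$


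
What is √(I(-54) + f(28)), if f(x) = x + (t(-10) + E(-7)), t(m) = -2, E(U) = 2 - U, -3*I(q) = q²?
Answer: I*√937 ≈ 30.61*I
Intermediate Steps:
I(q) = -q²/3
f(x) = 7 + x (f(x) = x + (-2 + (2 - 1*(-7))) = x + (-2 + (2 + 7)) = x + (-2 + 9) = x + 7 = 7 + x)
√(I(-54) + f(28)) = √(-⅓*(-54)² + (7 + 28)) = √(-⅓*2916 + 35) = √(-972 + 35) = √(-937) = I*√937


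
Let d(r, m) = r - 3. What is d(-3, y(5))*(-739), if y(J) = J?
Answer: 4434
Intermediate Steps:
d(r, m) = -3 + r
d(-3, y(5))*(-739) = (-3 - 3)*(-739) = -6*(-739) = 4434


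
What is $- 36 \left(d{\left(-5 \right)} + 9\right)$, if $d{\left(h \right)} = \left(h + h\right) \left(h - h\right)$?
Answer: $-324$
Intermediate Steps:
$d{\left(h \right)} = 0$ ($d{\left(h \right)} = 2 h 0 = 0$)
$- 36 \left(d{\left(-5 \right)} + 9\right) = - 36 \left(0 + 9\right) = \left(-36\right) 9 = -324$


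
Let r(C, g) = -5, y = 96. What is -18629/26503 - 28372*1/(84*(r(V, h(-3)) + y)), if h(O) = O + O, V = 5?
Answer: -223585798/50647233 ≈ -4.4146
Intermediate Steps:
h(O) = 2*O
-18629/26503 - 28372*1/(84*(r(V, h(-3)) + y)) = -18629/26503 - 28372*1/(84*(-5 + 96)) = -18629*1/26503 - 28372/(91*84) = -18629/26503 - 28372/7644 = -18629/26503 - 28372*1/7644 = -18629/26503 - 7093/1911 = -223585798/50647233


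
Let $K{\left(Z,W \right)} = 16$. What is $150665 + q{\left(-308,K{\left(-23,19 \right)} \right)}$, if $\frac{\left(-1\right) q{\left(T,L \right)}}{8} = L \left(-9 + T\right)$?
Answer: $191241$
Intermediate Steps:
$q{\left(T,L \right)} = - 8 L \left(-9 + T\right)$
$150665 + q{\left(-308,K{\left(-23,19 \right)} \right)} = 150665 + 8 \cdot 16 \left(9 - -308\right) = 150665 + 8 \cdot 16 \left(9 + 308\right) = 150665 + 8 \cdot 16 \cdot 317 = 150665 + 40576 = 191241$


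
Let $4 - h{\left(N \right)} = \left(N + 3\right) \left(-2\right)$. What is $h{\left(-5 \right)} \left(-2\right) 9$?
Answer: $0$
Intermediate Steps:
$h{\left(N \right)} = 10 + 2 N$ ($h{\left(N \right)} = 4 - \left(N + 3\right) \left(-2\right) = 4 - \left(3 + N\right) \left(-2\right) = 4 - \left(-6 - 2 N\right) = 4 + \left(6 + 2 N\right) = 10 + 2 N$)
$h{\left(-5 \right)} \left(-2\right) 9 = \left(10 + 2 \left(-5\right)\right) \left(-2\right) 9 = \left(10 - 10\right) \left(-2\right) 9 = 0 \left(-2\right) 9 = 0 \cdot 9 = 0$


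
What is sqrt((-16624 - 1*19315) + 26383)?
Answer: 2*I*sqrt(2389) ≈ 97.755*I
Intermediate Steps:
sqrt((-16624 - 1*19315) + 26383) = sqrt((-16624 - 19315) + 26383) = sqrt(-35939 + 26383) = sqrt(-9556) = 2*I*sqrt(2389)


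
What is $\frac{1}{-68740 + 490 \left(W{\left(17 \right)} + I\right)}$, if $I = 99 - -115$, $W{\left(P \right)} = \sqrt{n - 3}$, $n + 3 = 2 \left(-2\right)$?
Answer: $- \frac{i}{- 36120 i + 490 \sqrt{10}} \approx 2.7635 \cdot 10^{-5} - 1.1855 \cdot 10^{-6} i$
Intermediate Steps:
$n = -7$ ($n = -3 + 2 \left(-2\right) = -3 - 4 = -7$)
$W{\left(P \right)} = i \sqrt{10}$ ($W{\left(P \right)} = \sqrt{-7 - 3} = \sqrt{-10} = i \sqrt{10}$)
$I = 214$ ($I = 99 + 115 = 214$)
$\frac{1}{-68740 + 490 \left(W{\left(17 \right)} + I\right)} = \frac{1}{-68740 + 490 \left(i \sqrt{10} + 214\right)} = \frac{1}{-68740 + 490 \left(214 + i \sqrt{10}\right)} = \frac{1}{-68740 + \left(104860 + 490 i \sqrt{10}\right)} = \frac{1}{36120 + 490 i \sqrt{10}}$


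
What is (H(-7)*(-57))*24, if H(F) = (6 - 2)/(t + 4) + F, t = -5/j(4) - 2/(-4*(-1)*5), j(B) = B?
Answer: 398088/53 ≈ 7511.1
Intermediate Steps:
t = -27/20 (t = -5/4 - 2/(-4*(-1)*5) = -5*1/4 - 2/(4*5) = -5/4 - 2/20 = -5/4 - 2*1/20 = -5/4 - 1/10 = -27/20 ≈ -1.3500)
H(F) = 80/53 + F (H(F) = (6 - 2)/(-27/20 + 4) + F = 4/(53/20) + F = 4*(20/53) + F = 80/53 + F)
(H(-7)*(-57))*24 = ((80/53 - 7)*(-57))*24 = -291/53*(-57)*24 = (16587/53)*24 = 398088/53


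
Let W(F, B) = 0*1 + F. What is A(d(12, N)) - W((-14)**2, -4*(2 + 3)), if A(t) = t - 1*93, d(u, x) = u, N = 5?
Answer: -277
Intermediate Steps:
W(F, B) = F (W(F, B) = 0 + F = F)
A(t) = -93 + t (A(t) = t - 93 = -93 + t)
A(d(12, N)) - W((-14)**2, -4*(2 + 3)) = (-93 + 12) - 1*(-14)**2 = -81 - 1*196 = -81 - 196 = -277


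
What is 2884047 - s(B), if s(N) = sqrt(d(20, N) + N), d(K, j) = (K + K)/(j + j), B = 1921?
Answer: 2884047 - 3*sqrt(787665709)/1921 ≈ 2.8840e+6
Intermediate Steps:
d(K, j) = K/j (d(K, j) = (2*K)/((2*j)) = (2*K)*(1/(2*j)) = K/j)
s(N) = sqrt(N + 20/N) (s(N) = sqrt(20/N + N) = sqrt(N + 20/N))
2884047 - s(B) = 2884047 - sqrt(1921 + 20/1921) = 2884047 - sqrt(3690261/1921) = 2884047 - 3*sqrt(787665709)/1921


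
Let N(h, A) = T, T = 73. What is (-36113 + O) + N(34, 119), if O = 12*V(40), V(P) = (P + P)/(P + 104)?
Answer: -108100/3 ≈ -36033.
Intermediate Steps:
V(P) = 2*P/(104 + P) (V(P) = (2*P)/(104 + P) = 2*P/(104 + P))
N(h, A) = 73
O = 20/3 (O = 12*(2*40/(104 + 40)) = 12*(2*40/144) = 12*(2*40*(1/144)) = 12*(5/9) = 20/3 ≈ 6.6667)
(-36113 + O) + N(34, 119) = (-36113 + 20/3) + 73 = -108319/3 + 73 = -108100/3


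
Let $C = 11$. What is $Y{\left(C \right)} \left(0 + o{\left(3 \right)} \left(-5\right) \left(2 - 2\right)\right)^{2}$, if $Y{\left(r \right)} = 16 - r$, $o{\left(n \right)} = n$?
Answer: $0$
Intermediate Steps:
$Y{\left(C \right)} \left(0 + o{\left(3 \right)} \left(-5\right) \left(2 - 2\right)\right)^{2} = \left(16 - 11\right) \left(0 + 3 \left(-5\right) \left(2 - 2\right)\right)^{2} = \left(16 - 11\right) \left(0 - 15 \left(2 - 2\right)\right)^{2} = 5 \left(0 - 0\right)^{2} = 5 \left(0 + 0\right)^{2} = 5 \cdot 0^{2} = 5 \cdot 0 = 0$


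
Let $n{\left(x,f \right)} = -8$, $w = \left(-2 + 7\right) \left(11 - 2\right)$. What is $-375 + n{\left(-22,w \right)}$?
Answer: $-383$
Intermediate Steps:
$w = 45$ ($w = 5 \cdot 9 = 45$)
$-375 + n{\left(-22,w \right)} = -375 - 8 = -383$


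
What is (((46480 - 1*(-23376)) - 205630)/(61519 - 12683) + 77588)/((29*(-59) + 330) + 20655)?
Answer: 1894475897/470632532 ≈ 4.0254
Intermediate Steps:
(((46480 - 1*(-23376)) - 205630)/(61519 - 12683) + 77588)/((29*(-59) + 330) + 20655) = (((46480 + 23376) - 205630)/48836 + 77588)/((-1711 + 330) + 20655) = ((69856 - 205630)*(1/48836) + 77588)/(-1381 + 20655) = (-135774*1/48836 + 77588)/19274 = (-67887/24418 + 77588)*(1/19274) = (1894475897/24418)*(1/19274) = 1894475897/470632532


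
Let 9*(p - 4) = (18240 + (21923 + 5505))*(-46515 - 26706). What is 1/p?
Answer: -3/1114618864 ≈ -2.6915e-9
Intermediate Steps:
p = -1114618864/3 (p = 4 + ((18240 + (21923 + 5505))*(-46515 - 26706))/9 = 4 + ((18240 + 27428)*(-73221))/9 = 4 + (45668*(-73221))/9 = 4 + (⅑)*(-3343856628) = 4 - 1114618876/3 = -1114618864/3 ≈ -3.7154e+8)
1/p = 1/(-1114618864/3) = -3/1114618864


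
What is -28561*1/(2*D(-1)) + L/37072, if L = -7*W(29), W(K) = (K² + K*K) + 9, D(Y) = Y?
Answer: 75627837/5296 ≈ 14280.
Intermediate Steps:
W(K) = 9 + 2*K² (W(K) = (K² + K²) + 9 = 2*K² + 9 = 9 + 2*K²)
L = -11837 (L = -7*(9 + 2*29²) = -7*(9 + 2*841) = -7*(9 + 1682) = -7*1691 = -11837)
-28561*1/(2*D(-1)) + L/37072 = -28561/(2*(-1)) - 11837/37072 = -28561/(-2) - 11837*1/37072 = -28561*(-½) - 1691/5296 = 28561/2 - 1691/5296 = 75627837/5296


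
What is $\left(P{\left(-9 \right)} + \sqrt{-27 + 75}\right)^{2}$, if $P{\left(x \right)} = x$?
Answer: $129 - 72 \sqrt{3} \approx 4.2923$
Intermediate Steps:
$\left(P{\left(-9 \right)} + \sqrt{-27 + 75}\right)^{2} = \left(-9 + \sqrt{-27 + 75}\right)^{2} = \left(-9 + \sqrt{48}\right)^{2} = \left(-9 + 4 \sqrt{3}\right)^{2}$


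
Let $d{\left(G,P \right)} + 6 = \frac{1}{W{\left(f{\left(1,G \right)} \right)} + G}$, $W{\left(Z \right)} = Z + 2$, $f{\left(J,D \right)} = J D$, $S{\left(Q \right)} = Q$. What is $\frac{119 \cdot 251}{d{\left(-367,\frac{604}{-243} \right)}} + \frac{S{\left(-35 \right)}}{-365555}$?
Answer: $- \frac{1598506769237}{321176623} \approx -4977.0$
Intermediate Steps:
$f{\left(J,D \right)} = D J$
$W{\left(Z \right)} = 2 + Z$
$d{\left(G,P \right)} = -6 + \frac{1}{2 + 2 G}$ ($d{\left(G,P \right)} = -6 + \frac{1}{\left(2 + G 1\right) + G} = -6 + \frac{1}{\left(2 + G\right) + G} = -6 + \frac{1}{2 + 2 G}$)
$\frac{119 \cdot 251}{d{\left(-367,\frac{604}{-243} \right)}} + \frac{S{\left(-35 \right)}}{-365555} = \frac{119 \cdot 251}{\frac{1}{2} \frac{1}{1 - 367} \left(-11 - -4404\right)} - \frac{35}{-365555} = \frac{29869}{\frac{1}{2} \frac{1}{-366} \left(-11 + 4404\right)} - - \frac{7}{73111} = \frac{29869}{\frac{1}{2} \left(- \frac{1}{366}\right) 4393} + \frac{7}{73111} = \frac{29869}{- \frac{4393}{732}} + \frac{7}{73111} = 29869 \left(- \frac{732}{4393}\right) + \frac{7}{73111} = - \frac{21864108}{4393} + \frac{7}{73111} = - \frac{1598506769237}{321176623}$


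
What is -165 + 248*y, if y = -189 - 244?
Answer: -107549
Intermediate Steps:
y = -433
-165 + 248*y = -165 + 248*(-433) = -165 - 107384 = -107549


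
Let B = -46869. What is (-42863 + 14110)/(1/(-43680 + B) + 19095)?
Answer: -2603555397/1729033154 ≈ -1.5058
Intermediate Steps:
(-42863 + 14110)/(1/(-43680 + B) + 19095) = (-42863 + 14110)/(1/(-43680 - 46869) + 19095) = -28753/(1/(-90549) + 19095) = -28753/(-1/90549 + 19095) = -28753/1729033154/90549 = -28753*90549/1729033154 = -2603555397/1729033154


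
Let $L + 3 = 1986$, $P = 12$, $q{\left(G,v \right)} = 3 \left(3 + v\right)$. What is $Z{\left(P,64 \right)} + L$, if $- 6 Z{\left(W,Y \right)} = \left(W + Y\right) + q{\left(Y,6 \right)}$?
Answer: $\frac{11795}{6} \approx 1965.8$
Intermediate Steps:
$q{\left(G,v \right)} = 9 + 3 v$
$Z{\left(W,Y \right)} = - \frac{9}{2} - \frac{W}{6} - \frac{Y}{6}$ ($Z{\left(W,Y \right)} = - \frac{\left(W + Y\right) + \left(9 + 3 \cdot 6\right)}{6} = - \frac{\left(W + Y\right) + \left(9 + 18\right)}{6} = - \frac{\left(W + Y\right) + 27}{6} = - \frac{27 + W + Y}{6} = - \frac{9}{2} - \frac{W}{6} - \frac{Y}{6}$)
$L = 1983$ ($L = -3 + 1986 = 1983$)
$Z{\left(P,64 \right)} + L = \left(- \frac{9}{2} - 2 - \frac{32}{3}\right) + 1983 = - \frac{103}{6} + 1983 = \frac{11795}{6}$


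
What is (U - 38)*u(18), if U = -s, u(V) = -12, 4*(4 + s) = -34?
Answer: 306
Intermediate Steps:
s = -25/2 (s = -4 + (¼)*(-34) = -4 - 17/2 = -25/2 ≈ -12.500)
U = 25/2 (U = -1*(-25/2) = 25/2 ≈ 12.500)
(U - 38)*u(18) = (25/2 - 38)*(-12) = -51/2*(-12) = 306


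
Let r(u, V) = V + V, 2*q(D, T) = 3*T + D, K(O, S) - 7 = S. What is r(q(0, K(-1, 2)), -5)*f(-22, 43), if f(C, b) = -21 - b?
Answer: 640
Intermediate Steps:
K(O, S) = 7 + S
q(D, T) = D/2 + 3*T/2 (q(D, T) = (3*T + D)/2 = (D + 3*T)/2 = D/2 + 3*T/2)
r(u, V) = 2*V
r(q(0, K(-1, 2)), -5)*f(-22, 43) = (2*(-5))*(-21 - 1*43) = -10*(-21 - 43) = -10*(-64) = 640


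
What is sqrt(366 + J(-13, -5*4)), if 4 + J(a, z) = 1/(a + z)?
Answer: sqrt(394185)/33 ≈ 19.026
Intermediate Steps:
J(a, z) = -4 + 1/(a + z)
sqrt(366 + J(-13, -5*4)) = sqrt(366 + (1 - 4*(-13) - (-20)*4)/(-13 - 5*4)) = sqrt(366 + (1 + 52 - 4*(-20))/(-13 - 20)) = sqrt(366 + (1 + 52 + 80)/(-33)) = sqrt(366 - 1/33*133) = sqrt(366 - 133/33) = sqrt(11945/33) = sqrt(394185)/33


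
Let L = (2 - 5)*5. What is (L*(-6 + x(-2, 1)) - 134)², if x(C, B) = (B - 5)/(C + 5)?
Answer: 576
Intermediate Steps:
x(C, B) = (-5 + B)/(5 + C)
L = -15 (L = -3*5 = -15)
(L*(-6 + x(-2, 1)) - 134)² = (-15*(-6 + (-5 + 1)/(5 - 2)) - 134)² = (-15*(-6 - 4/3) - 134)² = (-15*(-22/3) - 134)² = (110 - 134)² = (-24)² = 576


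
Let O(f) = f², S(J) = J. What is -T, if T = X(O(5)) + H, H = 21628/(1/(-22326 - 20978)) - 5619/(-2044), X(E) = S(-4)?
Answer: 1914367298685/2044 ≈ 9.3658e+8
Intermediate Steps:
X(E) = -4
H = -1914367290509/2044 (H = 21628/(1/(-43304)) - 5619*(-1/2044) = 21628/(-1/43304) + 5619/2044 = 21628*(-43304) + 5619/2044 = -936578912 + 5619/2044 = -1914367290509/2044 ≈ -9.3658e+8)
T = -1914367298685/2044 (T = -4 - 1914367290509/2044 = -1914367298685/2044 ≈ -9.3658e+8)
-T = -1*(-1914367298685/2044) = 1914367298685/2044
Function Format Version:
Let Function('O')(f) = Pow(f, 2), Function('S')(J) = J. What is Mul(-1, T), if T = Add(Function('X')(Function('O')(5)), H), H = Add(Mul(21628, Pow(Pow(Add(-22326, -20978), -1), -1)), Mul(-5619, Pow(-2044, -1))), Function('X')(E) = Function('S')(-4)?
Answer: Rational(1914367298685, 2044) ≈ 9.3658e+8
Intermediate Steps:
Function('X')(E) = -4
H = Rational(-1914367290509, 2044) (H = Add(Mul(21628, Pow(Pow(-43304, -1), -1)), Mul(-5619, Rational(-1, 2044))) = Add(Mul(21628, Pow(Rational(-1, 43304), -1)), Rational(5619, 2044)) = Add(Mul(21628, -43304), Rational(5619, 2044)) = Add(-936578912, Rational(5619, 2044)) = Rational(-1914367290509, 2044) ≈ -9.3658e+8)
T = Rational(-1914367298685, 2044) (T = Add(-4, Rational(-1914367290509, 2044)) = Rational(-1914367298685, 2044) ≈ -9.3658e+8)
Mul(-1, T) = Mul(-1, Rational(-1914367298685, 2044)) = Rational(1914367298685, 2044)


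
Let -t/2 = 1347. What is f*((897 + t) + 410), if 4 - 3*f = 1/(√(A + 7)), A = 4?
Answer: -5548/3 + 1387*√11/33 ≈ -1709.9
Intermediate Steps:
t = -2694 (t = -2*1347 = -2694)
f = 4/3 - √11/33 (f = 4/3 - 1/(3*√(4 + 7)) = 4/3 - √11/11/3 = 4/3 - √11/33 ≈ 1.2328)
f*((897 + t) + 410) = (4/3 - √11/33)*((897 - 2694) + 410) = (4/3 - √11/33)*(-1797 + 410) = (4/3 - √11/33)*(-1387) = -5548/3 + 1387*√11/33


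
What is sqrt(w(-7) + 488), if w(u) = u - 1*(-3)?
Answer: 22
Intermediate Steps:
w(u) = 3 + u (w(u) = u + 3 = 3 + u)
sqrt(w(-7) + 488) = sqrt((3 - 7) + 488) = sqrt(-4 + 488) = sqrt(484) = 22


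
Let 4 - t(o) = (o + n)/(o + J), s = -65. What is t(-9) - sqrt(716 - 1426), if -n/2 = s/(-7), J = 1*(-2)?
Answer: 115/77 - I*sqrt(710) ≈ 1.4935 - 26.646*I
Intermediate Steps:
J = -2
n = -130/7 (n = -(-130)/(-7) = -(-130)*(-1)/7 = -2*65/7 = -130/7 ≈ -18.571)
t(o) = 4 - (-130/7 + o)/(-2 + o) (t(o) = 4 - (o - 130/7)/(o - 2) = 4 - (-130/7 + o)/(-2 + o))
t(-9) - sqrt(716 - 1426) = (74 + 21*(-9))/(7*(-2 - 9)) - sqrt(716 - 1426) = (1/7)*(74 - 189)/(-11) - sqrt(-710) = (1/7)*(-1/11)*(-115) - I*sqrt(710) = 115/77 - I*sqrt(710)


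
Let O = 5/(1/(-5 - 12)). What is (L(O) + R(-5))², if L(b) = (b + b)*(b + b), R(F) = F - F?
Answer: 835210000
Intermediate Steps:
R(F) = 0
O = -85 (O = 5/(1/(-17)) = 5/(-1/17) = 5*(-17) = -85)
L(b) = 4*b² (L(b) = (2*b)*(2*b) = 4*b²)
(L(O) + R(-5))² = (4*(-85)² + 0)² = (4*7225 + 0)² = (28900 + 0)² = 28900² = 835210000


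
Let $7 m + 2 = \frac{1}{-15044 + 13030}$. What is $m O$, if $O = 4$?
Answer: $- \frac{8058}{7049} \approx -1.1431$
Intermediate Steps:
$m = - \frac{4029}{14098}$ ($m = - \frac{2}{7} + \frac{1}{7 \left(-15044 + 13030\right)} = - \frac{2}{7} + \frac{1}{7 \left(-2014\right)} = - \frac{2}{7} + \frac{1}{7} \left(- \frac{1}{2014}\right) = - \frac{2}{7} - \frac{1}{14098} = - \frac{4029}{14098} \approx -0.28579$)
$m O = \left(- \frac{4029}{14098}\right) 4 = - \frac{8058}{7049}$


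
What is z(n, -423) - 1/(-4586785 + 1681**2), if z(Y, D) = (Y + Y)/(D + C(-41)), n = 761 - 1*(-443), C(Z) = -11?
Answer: -302896097/54591744 ≈ -5.5484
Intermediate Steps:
n = 1204 (n = 761 + 443 = 1204)
z(Y, D) = 2*Y/(-11 + D) (z(Y, D) = (Y + Y)/(D - 11) = (2*Y)/(-11 + D) = 2*Y/(-11 + D))
z(n, -423) - 1/(-4586785 + 1681**2) = 2*1204/(-11 - 423) - 1/(-4586785 + 1681**2) = 2*1204/(-434) - 1/(-4586785 + 2825761) = 2*1204*(-1/434) - 1/(-1761024) = -172/31 - 1*(-1/1761024) = -172/31 + 1/1761024 = -302896097/54591744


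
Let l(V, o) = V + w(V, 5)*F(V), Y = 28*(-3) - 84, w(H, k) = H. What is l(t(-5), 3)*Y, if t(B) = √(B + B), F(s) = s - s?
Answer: -168*I*√10 ≈ -531.26*I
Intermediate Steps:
F(s) = 0
t(B) = √2*√B (t(B) = √(2*B) = √2*√B)
Y = -168 (Y = -84 - 84 = -168)
l(V, o) = V (l(V, o) = V + V*0 = V + 0 = V)
l(t(-5), 3)*Y = (√2*√(-5))*(-168) = (√2*(I*√5))*(-168) = (I*√10)*(-168) = -168*I*√10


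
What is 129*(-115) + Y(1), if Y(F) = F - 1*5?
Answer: -14839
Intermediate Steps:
Y(F) = -5 + F (Y(F) = F - 5 = -5 + F)
129*(-115) + Y(1) = 129*(-115) + (-5 + 1) = -14835 - 4 = -14839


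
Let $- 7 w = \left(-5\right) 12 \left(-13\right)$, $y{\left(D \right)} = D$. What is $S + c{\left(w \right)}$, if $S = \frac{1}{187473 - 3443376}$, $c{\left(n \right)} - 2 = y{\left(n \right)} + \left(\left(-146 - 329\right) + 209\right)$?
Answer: $- \frac{1222359013}{3255903} \approx -375.43$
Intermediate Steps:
$w = - \frac{780}{7}$ ($w = - \frac{\left(-5\right) 12 \left(-13\right)}{7} = - \frac{\left(-60\right) \left(-13\right)}{7} = \left(- \frac{1}{7}\right) 780 = - \frac{780}{7} \approx -111.43$)
$c{\left(n \right)} = -264 + n$ ($c{\left(n \right)} = 2 + \left(n + \left(\left(-146 - 329\right) + 209\right)\right) = 2 + \left(n + \left(-475 + 209\right)\right) = 2 + \left(n - 266\right) = 2 + \left(-266 + n\right) = -264 + n$)
$S = - \frac{1}{3255903}$ ($S = \frac{1}{-3255903} = - \frac{1}{3255903} \approx -3.0713 \cdot 10^{-7}$)
$S + c{\left(w \right)} = - \frac{1}{3255903} - \frac{2628}{7} = - \frac{1222359013}{3255903}$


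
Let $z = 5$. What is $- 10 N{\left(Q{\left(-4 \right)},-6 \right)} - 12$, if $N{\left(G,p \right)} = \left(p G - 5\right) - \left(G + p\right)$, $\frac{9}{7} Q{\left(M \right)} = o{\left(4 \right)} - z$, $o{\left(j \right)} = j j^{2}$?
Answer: $\frac{28712}{9} \approx 3190.2$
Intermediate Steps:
$o{\left(j \right)} = j^{3}$
$Q{\left(M \right)} = \frac{413}{9}$ ($Q{\left(M \right)} = \frac{7 \left(4^{3} - 5\right)}{9} = \frac{7 \left(64 - 5\right)}{9} = \frac{7}{9} \cdot 59 = \frac{413}{9}$)
$N{\left(G,p \right)} = -5 - G - p + G p$ ($N{\left(G,p \right)} = \left(G p - 5\right) - \left(G + p\right) = \left(-5 + G p\right) - \left(G + p\right) = -5 - G - p + G p$)
$- 10 N{\left(Q{\left(-4 \right)},-6 \right)} - 12 = - 10 \left(-5 - \frac{413}{9} - -6 + \frac{413}{9} \left(-6\right)\right) - 12 = - 10 \left(-5 - \frac{413}{9} + 6 - \frac{826}{3}\right) - 12 = \left(-10\right) \left(- \frac{2882}{9}\right) - 12 = \frac{28820}{9} - 12 = \frac{28712}{9}$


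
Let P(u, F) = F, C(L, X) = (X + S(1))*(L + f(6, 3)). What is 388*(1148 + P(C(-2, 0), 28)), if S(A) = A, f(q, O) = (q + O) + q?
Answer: 456288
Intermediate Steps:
f(q, O) = O + 2*q (f(q, O) = (O + q) + q = O + 2*q)
C(L, X) = (1 + X)*(15 + L) (C(L, X) = (X + 1)*(L + (3 + 2*6)) = (1 + X)*(L + (3 + 12)) = (1 + X)*(L + 15) = (1 + X)*(15 + L))
388*(1148 + P(C(-2, 0), 28)) = 388*(1148 + 28) = 388*1176 = 456288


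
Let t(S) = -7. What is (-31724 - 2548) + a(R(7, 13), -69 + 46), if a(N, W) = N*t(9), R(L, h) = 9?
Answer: -34335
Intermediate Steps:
a(N, W) = -7*N (a(N, W) = N*(-7) = -7*N)
(-31724 - 2548) + a(R(7, 13), -69 + 46) = (-31724 - 2548) - 7*9 = -34272 - 63 = -34335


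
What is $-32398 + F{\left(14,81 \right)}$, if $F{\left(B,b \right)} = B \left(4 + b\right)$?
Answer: $-31208$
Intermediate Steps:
$-32398 + F{\left(14,81 \right)} = -32398 + 14 \left(4 + 81\right) = -32398 + 14 \cdot 85 = -32398 + 1190 = -31208$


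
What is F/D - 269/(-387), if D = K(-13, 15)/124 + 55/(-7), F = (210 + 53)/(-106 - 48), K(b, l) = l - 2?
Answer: 8740511/9548451 ≈ 0.91539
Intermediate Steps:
K(b, l) = -2 + l
F = -263/154 (F = 263/(-154) = 263*(-1/154) = -263/154 ≈ -1.7078)
D = -6729/868 (D = (-2 + 15)/124 + 55/(-7) = 13*(1/124) + 55*(-⅐) = 13/124 - 55/7 = -6729/868 ≈ -7.7523)
F/D - 269/(-387) = -263/(154*(-6729/868)) - 269/(-387) = -263/154*(-868/6729) - 269*(-1/387) = 16306/74019 + 269/387 = 8740511/9548451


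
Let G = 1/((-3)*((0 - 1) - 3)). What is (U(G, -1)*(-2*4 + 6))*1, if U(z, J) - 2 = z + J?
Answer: -13/6 ≈ -2.1667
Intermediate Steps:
G = 1/12 (G = -1/(3*(-1 - 3)) = -⅓/(-4) = -⅓*(-¼) = 1/12 ≈ 0.083333)
U(z, J) = 2 + J + z (U(z, J) = 2 + (z + J) = 2 + (J + z) = 2 + J + z)
(U(G, -1)*(-2*4 + 6))*1 = ((2 - 1 + 1/12)*(-2*4 + 6))*1 = (13*(-8 + 6)/12)*1 = ((13/12)*(-2))*1 = -13/6*1 = -13/6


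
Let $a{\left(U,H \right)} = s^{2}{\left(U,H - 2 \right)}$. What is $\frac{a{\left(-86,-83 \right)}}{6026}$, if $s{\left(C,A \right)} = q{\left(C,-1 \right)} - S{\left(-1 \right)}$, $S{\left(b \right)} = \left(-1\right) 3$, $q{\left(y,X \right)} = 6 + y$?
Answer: $\frac{5929}{6026} \approx 0.9839$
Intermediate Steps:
$S{\left(b \right)} = -3$
$s{\left(C,A \right)} = 9 + C$ ($s{\left(C,A \right)} = \left(6 + C\right) - -3 = \left(6 + C\right) + 3 = 9 + C$)
$a{\left(U,H \right)} = \left(9 + U\right)^{2}$
$\frac{a{\left(-86,-83 \right)}}{6026} = \frac{\left(9 - 86\right)^{2}}{6026} = \left(-77\right)^{2} \cdot \frac{1}{6026} = 5929 \cdot \frac{1}{6026} = \frac{5929}{6026}$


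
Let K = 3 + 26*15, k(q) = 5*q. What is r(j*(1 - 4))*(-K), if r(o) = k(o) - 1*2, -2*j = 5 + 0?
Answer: -27903/2 ≈ -13952.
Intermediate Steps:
j = -5/2 (j = -(5 + 0)/2 = -½*5 = -5/2 ≈ -2.5000)
r(o) = -2 + 5*o (r(o) = 5*o - 1*2 = 5*o - 2 = -2 + 5*o)
K = 393 (K = 3 + 390 = 393)
r(j*(1 - 4))*(-K) = (-2 + 5*(-5*(1 - 4)/2))*(-1*393) = (-2 + 5*(-5/2*(-3)))*(-393) = (-2 + 5*(15/2))*(-393) = (-2 + 75/2)*(-393) = (71/2)*(-393) = -27903/2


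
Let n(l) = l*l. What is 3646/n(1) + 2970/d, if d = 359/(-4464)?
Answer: -11949166/359 ≈ -33285.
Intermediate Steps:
n(l) = l**2
d = -359/4464 (d = 359*(-1/4464) = -359/4464 ≈ -0.080421)
3646/n(1) + 2970/d = 3646/(1**2) + 2970/(-359/4464) = 3646/1 + 2970*(-4464/359) = 3646*1 - 13258080/359 = 3646 - 13258080/359 = -11949166/359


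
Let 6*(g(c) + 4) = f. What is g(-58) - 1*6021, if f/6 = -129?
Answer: -6154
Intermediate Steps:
f = -774 (f = 6*(-129) = -774)
g(c) = -133 (g(c) = -4 + (⅙)*(-774) = -4 - 129 = -133)
g(-58) - 1*6021 = -133 - 1*6021 = -133 - 6021 = -6154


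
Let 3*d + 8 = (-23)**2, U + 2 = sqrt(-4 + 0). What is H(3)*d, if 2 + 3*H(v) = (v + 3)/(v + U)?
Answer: -2084/45 - 2084*I/15 ≈ -46.311 - 138.93*I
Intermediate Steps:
U = -2 + 2*I (U = -2 + sqrt(-4 + 0) = -2 + sqrt(-4) = -2 + 2*I ≈ -2.0 + 2.0*I)
H(v) = -2/3 + (3 + v)/(3*(-2 + v + 2*I)) (H(v) = -2/3 + ((v + 3)/(v + (-2 + 2*I)))/3 = -2/3 + ((3 + v)/(-2 + v + 2*I))/3 = -2/3 + (3 + v)/(3*(-2 + v + 2*I)))
d = 521/3 (d = -8/3 + (1/3)*(-23)**2 = -8/3 + (1/3)*529 = -8/3 + 529/3 = 521/3 ≈ 173.67)
H(3)*d = ((7 - 1*3 - 4*I)/(3*(-2 + 3 + 2*I)))*(521/3) = ((7 - 3 - 4*I)/(3*(1 + 2*I)))*(521/3) = (((1 - 2*I)/5)*(4 - 4*I)/3)*(521/3) = ((1 - 2*I)*(4 - 4*I)/15)*(521/3) = 521*(1 - 2*I)*(4 - 4*I)/45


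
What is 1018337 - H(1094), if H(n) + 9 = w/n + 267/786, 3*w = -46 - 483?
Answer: 218914819591/214971 ≈ 1.0183e+6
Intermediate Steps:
w = -529/3 (w = (-46 - 483)/3 = (1/3)*(-529) = -529/3 ≈ -176.33)
H(n) = -2269/262 - 529/(3*n) (H(n) = -9 + (-529/(3*n) + 267/786) = -9 + (-529/(3*n) + 267*(1/786)) = -9 + (-529/(3*n) + 89/262) = -9 + (89/262 - 529/(3*n)) = -2269/262 - 529/(3*n))
1018337 - H(1094) = 1018337 - (-138598 - 6807*1094)/(786*1094) = 1018337 - (-138598 - 7446858)/(786*1094) = 1018337 - (-7585456)/(786*1094) = 1018337 - 1*(-1896364/214971) = 1018337 + 1896364/214971 = 218914819591/214971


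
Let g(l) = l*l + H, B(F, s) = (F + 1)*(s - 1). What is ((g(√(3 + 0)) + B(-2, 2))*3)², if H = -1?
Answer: 9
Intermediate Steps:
B(F, s) = (1 + F)*(-1 + s)
g(l) = -1 + l² (g(l) = l*l - 1 = l² - 1 = -1 + l²)
((g(√(3 + 0)) + B(-2, 2))*3)² = (((-1 + (√(3 + 0))²) + (-1 + 2 - 1*(-2) - 2*2))*3)² = (((-1 + (√3)²) + (-1 + 2 + 2 - 4))*3)² = (((-1 + 3) - 1)*3)² = ((2 - 1)*3)² = (1*3)² = 3² = 9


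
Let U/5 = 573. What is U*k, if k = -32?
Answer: -91680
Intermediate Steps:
U = 2865 (U = 5*573 = 2865)
U*k = 2865*(-32) = -91680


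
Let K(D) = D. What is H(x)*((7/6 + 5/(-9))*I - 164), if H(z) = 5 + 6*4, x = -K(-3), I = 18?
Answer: -4437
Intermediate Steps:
x = 3 (x = -1*(-3) = 3)
H(z) = 29 (H(z) = 5 + 24 = 29)
H(x)*((7/6 + 5/(-9))*I - 164) = 29*((7/6 + 5/(-9))*18 - 164) = 29*((7*(⅙) + 5*(-⅑))*18 - 164) = 29*((7/6 - 5/9)*18 - 164) = 29*((11/18)*18 - 164) = 29*(11 - 164) = 29*(-153) = -4437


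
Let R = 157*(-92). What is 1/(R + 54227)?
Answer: 1/39783 ≈ 2.5136e-5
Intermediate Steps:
R = -14444
1/(R + 54227) = 1/(-14444 + 54227) = 1/39783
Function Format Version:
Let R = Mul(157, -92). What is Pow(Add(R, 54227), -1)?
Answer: Rational(1, 39783) ≈ 2.5136e-5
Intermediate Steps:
R = -14444
Pow(Add(R, 54227), -1) = Pow(Add(-14444, 54227), -1) = Pow(39783, -1) = Rational(1, 39783)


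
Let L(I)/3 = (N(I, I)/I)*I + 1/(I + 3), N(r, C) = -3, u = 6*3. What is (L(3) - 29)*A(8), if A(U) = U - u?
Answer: 375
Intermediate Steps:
u = 18
A(U) = -18 + U (A(U) = U - 1*18 = U - 18 = -18 + U)
L(I) = -9 + 3/(3 + I) (L(I) = 3*((-3/I)*I + 1/(I + 3)) = 3*(-3 + 1/(3 + I)) = -9 + 3/(3 + I))
(L(3) - 29)*A(8) = (3*(-8 - 3*3)/(3 + 3) - 29)*(-18 + 8) = (3*(-8 - 9)/6 - 29)*(-10) = (3*(1/6)*(-17) - 29)*(-10) = (-17/2 - 29)*(-10) = -75/2*(-10) = 375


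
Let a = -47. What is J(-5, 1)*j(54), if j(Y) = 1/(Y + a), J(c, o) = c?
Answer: -5/7 ≈ -0.71429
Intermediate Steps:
j(Y) = 1/(-47 + Y) (j(Y) = 1/(Y - 47) = 1/(-47 + Y))
J(-5, 1)*j(54) = -5/(-47 + 54) = -5/7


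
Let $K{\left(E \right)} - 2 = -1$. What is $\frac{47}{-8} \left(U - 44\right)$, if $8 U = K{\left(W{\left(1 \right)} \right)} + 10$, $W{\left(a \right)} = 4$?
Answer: $\frac{16027}{64} \approx 250.42$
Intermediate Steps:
$K{\left(E \right)} = 1$ ($K{\left(E \right)} = 2 - 1 = 1$)
$U = \frac{11}{8}$ ($U = \frac{1 + 10}{8} = \frac{1}{8} \cdot 11 = \frac{11}{8} \approx 1.375$)
$\frac{47}{-8} \left(U - 44\right) = \frac{47}{-8} \left(\frac{11}{8} - 44\right) = 47 \left(- \frac{1}{8}\right) \left(- \frac{341}{8}\right) = \left(- \frac{47}{8}\right) \left(- \frac{341}{8}\right) = \frac{16027}{64}$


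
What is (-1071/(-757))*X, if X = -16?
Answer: -17136/757 ≈ -22.637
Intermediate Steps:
(-1071/(-757))*X = -1071/(-757)*(-16) = -1071*(-1/757)*(-16) = (1071/757)*(-16) = -17136/757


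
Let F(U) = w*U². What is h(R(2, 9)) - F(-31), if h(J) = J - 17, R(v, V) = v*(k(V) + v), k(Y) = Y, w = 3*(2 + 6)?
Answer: -23059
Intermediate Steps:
w = 24 (w = 3*8 = 24)
R(v, V) = v*(V + v)
h(J) = -17 + J
F(U) = 24*U²
h(R(2, 9)) - F(-31) = (-17 + 2*(9 + 2)) - 24*(-31)² = (-17 + 2*11) - 24*961 = (-17 + 22) - 1*23064 = 5 - 23064 = -23059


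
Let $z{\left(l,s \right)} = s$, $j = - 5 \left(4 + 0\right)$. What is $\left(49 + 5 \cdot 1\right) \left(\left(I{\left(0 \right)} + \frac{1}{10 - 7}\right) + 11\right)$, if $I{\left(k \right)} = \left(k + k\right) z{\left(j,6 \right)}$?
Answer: $612$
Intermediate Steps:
$j = -20$ ($j = \left(-5\right) 4 = -20$)
$I{\left(k \right)} = 12 k$ ($I{\left(k \right)} = \left(k + k\right) 6 = 2 k 6 = 12 k$)
$\left(49 + 5 \cdot 1\right) \left(\left(I{\left(0 \right)} + \frac{1}{10 - 7}\right) + 11\right) = \left(49 + 5 \cdot 1\right) \left(\left(12 \cdot 0 + \frac{1}{10 - 7}\right) + 11\right) = \left(49 + 5\right) \left(\left(0 + \frac{1}{3}\right) + 11\right) = 54 \left(\left(0 + \frac{1}{3}\right) + 11\right) = 54 \left(\frac{1}{3} + 11\right) = 54 \cdot \frac{34}{3} = 612$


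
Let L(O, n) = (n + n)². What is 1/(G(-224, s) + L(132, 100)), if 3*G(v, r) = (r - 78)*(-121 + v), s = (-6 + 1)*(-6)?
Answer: 1/45520 ≈ 2.1968e-5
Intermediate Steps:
s = 30 (s = -5*(-6) = 30)
G(v, r) = (-121 + v)*(-78 + r)/3 (G(v, r) = ((r - 78)*(-121 + v))/3 = ((-78 + r)*(-121 + v))/3 = ((-121 + v)*(-78 + r))/3 = (-121 + v)*(-78 + r)/3)
L(O, n) = 4*n² (L(O, n) = (2*n)² = 4*n²)
1/(G(-224, s) + L(132, 100)) = 1/((3146 - 26*(-224) - 121/3*30 + (⅓)*30*(-224)) + 4*100²) = 1/((3146 + 5824 - 1210 - 2240) + 4*10000) = 1/(5520 + 40000) = 1/45520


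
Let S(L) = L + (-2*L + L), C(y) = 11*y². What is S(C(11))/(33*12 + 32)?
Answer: 0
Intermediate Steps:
S(L) = 0 (S(L) = L - L = 0)
S(C(11))/(33*12 + 32) = 0/(33*12 + 32) = 0/(396 + 32) = 0/428 = 0*(1/428) = 0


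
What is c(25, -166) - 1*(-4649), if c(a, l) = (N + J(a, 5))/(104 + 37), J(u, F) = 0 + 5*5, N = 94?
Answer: 655628/141 ≈ 4649.8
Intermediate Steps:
J(u, F) = 25 (J(u, F) = 0 + 25 = 25)
c(a, l) = 119/141 (c(a, l) = (94 + 25)/(104 + 37) = 119/141)
c(25, -166) - 1*(-4649) = 119/141 - 1*(-4649) = 119/141 + 4649 = 655628/141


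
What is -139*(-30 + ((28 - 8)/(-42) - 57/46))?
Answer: 4258543/966 ≈ 4408.4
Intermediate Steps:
-139*(-30 + ((28 - 8)/(-42) - 57/46)) = -139*(-30 + (20*(-1/42) - 57*1/46)) = -139*(-30 + (-10/21 - 57/46)) = -139*(-30 - 1657/966) = -139*(-30637/966) = 4258543/966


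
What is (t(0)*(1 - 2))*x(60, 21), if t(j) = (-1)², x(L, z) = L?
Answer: -60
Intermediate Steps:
t(j) = 1
(t(0)*(1 - 2))*x(60, 21) = (1*(1 - 2))*60 = (1*(-1))*60 = -1*60 = -60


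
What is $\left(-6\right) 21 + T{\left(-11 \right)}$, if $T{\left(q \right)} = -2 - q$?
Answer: $-117$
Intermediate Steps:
$\left(-6\right) 21 + T{\left(-11 \right)} = \left(-6\right) 21 - -9 = -126 + \left(-2 + 11\right) = -126 + 9 = -117$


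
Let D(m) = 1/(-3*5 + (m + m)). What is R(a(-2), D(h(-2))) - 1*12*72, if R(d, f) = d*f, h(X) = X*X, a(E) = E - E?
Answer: -864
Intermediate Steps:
a(E) = 0
h(X) = X**2
D(m) = 1/(-15 + 2*m)
R(a(-2), D(h(-2))) - 1*12*72 = 0/(-15 + 2*(-2)**2) - 1*12*72 = 0/(-15 + 2*4) - 12*72 = 0/(-15 + 8) - 864 = 0/(-7) - 864 = 0*(-1/7) - 864 = 0 - 864 = -864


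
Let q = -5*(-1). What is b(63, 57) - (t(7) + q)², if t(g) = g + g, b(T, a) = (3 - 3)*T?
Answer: -361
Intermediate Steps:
b(T, a) = 0 (b(T, a) = 0*T = 0)
t(g) = 2*g
q = 5
b(63, 57) - (t(7) + q)² = 0 - (2*7 + 5)² = 0 - (14 + 5)² = 0 - 1*19² = 0 - 1*361 = 0 - 361 = -361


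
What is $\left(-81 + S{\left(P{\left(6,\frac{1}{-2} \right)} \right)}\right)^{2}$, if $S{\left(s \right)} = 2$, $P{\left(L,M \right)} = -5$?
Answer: $6241$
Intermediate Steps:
$\left(-81 + S{\left(P{\left(6,\frac{1}{-2} \right)} \right)}\right)^{2} = \left(-81 + 2\right)^{2} = \left(-79\right)^{2} = 6241$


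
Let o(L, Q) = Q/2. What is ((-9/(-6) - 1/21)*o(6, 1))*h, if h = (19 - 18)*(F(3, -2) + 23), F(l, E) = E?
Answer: 61/4 ≈ 15.250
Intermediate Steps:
o(L, Q) = Q/2 (o(L, Q) = Q*(½) = Q/2)
h = 21 (h = (19 - 18)*(-2 + 23) = 1*21 = 21)
((-9/(-6) - 1/21)*o(6, 1))*h = ((-9/(-6) - 1/21)*((½)*1))*21 = ((-9*(-⅙) - 1*1/21)*(½))*21 = ((3/2 - 1/21)*(½))*21 = ((61/42)*(½))*21 = (61/84)*21 = 61/4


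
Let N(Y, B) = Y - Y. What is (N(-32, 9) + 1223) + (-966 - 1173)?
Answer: -916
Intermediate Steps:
N(Y, B) = 0
(N(-32, 9) + 1223) + (-966 - 1173) = (0 + 1223) + (-966 - 1173) = 1223 - 2139 = -916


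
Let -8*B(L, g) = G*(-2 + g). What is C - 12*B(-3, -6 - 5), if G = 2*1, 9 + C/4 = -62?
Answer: -323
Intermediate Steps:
C = -284 (C = -36 + 4*(-62) = -36 - 248 = -284)
G = 2
B(L, g) = 1/2 - g/4 (B(L, g) = -(-2 + g)/4 = -(-4 + 2*g)/8 = 1/2 - g/4)
C - 12*B(-3, -6 - 5) = -284 - 12*(1/2 - (-6 - 5)/4) = -284 - 12*(1/2 - 1/4*(-11)) = -284 - 12*(1/2 + 11/4) = -284 - 12*13/4 = -284 - 39 = -323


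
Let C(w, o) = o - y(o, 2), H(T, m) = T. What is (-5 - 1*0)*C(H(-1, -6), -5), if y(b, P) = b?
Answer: 0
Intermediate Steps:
C(w, o) = 0 (C(w, o) = o - o = 0)
(-5 - 1*0)*C(H(-1, -6), -5) = (-5 - 1*0)*0 = (-5 + 0)*0 = -5*0 = 0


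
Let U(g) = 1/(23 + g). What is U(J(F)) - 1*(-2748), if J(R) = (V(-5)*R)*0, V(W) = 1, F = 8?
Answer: 63205/23 ≈ 2748.0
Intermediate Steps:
J(R) = 0 (J(R) = (1*R)*0 = R*0 = 0)
U(J(F)) - 1*(-2748) = 1/(23 + 0) - 1*(-2748) = 1/23 + 2748 = 63205/23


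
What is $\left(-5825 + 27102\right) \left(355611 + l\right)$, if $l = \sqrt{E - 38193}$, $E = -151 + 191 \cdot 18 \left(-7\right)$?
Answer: $7566335247 + 1680883 i \sqrt{10} \approx 7.5663 \cdot 10^{9} + 5.3154 \cdot 10^{6} i$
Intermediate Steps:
$E = -24217$ ($E = -151 + 191 \left(-126\right) = -151 - 24066 = -24217$)
$l = 79 i \sqrt{10}$ ($l = \sqrt{-24217 - 38193} = \sqrt{-62410} = 79 i \sqrt{10} \approx 249.82 i$)
$\left(-5825 + 27102\right) \left(355611 + l\right) = \left(-5825 + 27102\right) \left(355611 + 79 i \sqrt{10}\right) = 21277 \left(355611 + 79 i \sqrt{10}\right) = 7566335247 + 1680883 i \sqrt{10}$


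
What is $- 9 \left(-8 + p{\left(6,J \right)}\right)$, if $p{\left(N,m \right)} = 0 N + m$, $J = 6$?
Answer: $18$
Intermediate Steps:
$p{\left(N,m \right)} = m$ ($p{\left(N,m \right)} = 0 + m = m$)
$- 9 \left(-8 + p{\left(6,J \right)}\right) = - 9 \left(-8 + 6\right) = \left(-9\right) \left(-2\right) = 18$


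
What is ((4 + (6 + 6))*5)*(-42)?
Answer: -3360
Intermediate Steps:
((4 + (6 + 6))*5)*(-42) = ((4 + 12)*5)*(-42) = (16*5)*(-42) = 80*(-42) = -3360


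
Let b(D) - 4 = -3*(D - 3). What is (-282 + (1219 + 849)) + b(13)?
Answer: 1760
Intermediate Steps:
b(D) = 13 - 3*D (b(D) = 4 - 3*(D - 3) = 4 - 3*(-3 + D) = 4 + (9 - 3*D) = 13 - 3*D)
(-282 + (1219 + 849)) + b(13) = (-282 + (1219 + 849)) + (13 - 3*13) = (-282 + 2068) + (13 - 39) = 1786 - 26 = 1760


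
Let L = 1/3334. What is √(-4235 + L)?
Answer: I*√47074376326/3334 ≈ 65.077*I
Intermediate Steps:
L = 1/3334 ≈ 0.00029994
√(-4235 + L) = √(-4235 + 1/3334) = √(-14119489/3334) = I*√47074376326/3334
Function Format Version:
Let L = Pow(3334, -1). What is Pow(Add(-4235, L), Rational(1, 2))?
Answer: Mul(Rational(1, 3334), I, Pow(47074376326, Rational(1, 2))) ≈ Mul(65.077, I)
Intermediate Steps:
L = Rational(1, 3334) ≈ 0.00029994
Pow(Add(-4235, L), Rational(1, 2)) = Pow(Add(-4235, Rational(1, 3334)), Rational(1, 2)) = Pow(Rational(-14119489, 3334), Rational(1, 2)) = Mul(Rational(1, 3334), I, Pow(47074376326, Rational(1, 2)))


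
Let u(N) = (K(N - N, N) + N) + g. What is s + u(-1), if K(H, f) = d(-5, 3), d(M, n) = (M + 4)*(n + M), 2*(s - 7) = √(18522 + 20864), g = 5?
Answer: 13 + √39386/2 ≈ 112.23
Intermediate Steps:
s = 7 + √39386/2 (s = 7 + √(18522 + 20864)/2 = 7 + √39386/2 ≈ 106.23)
d(M, n) = (4 + M)*(M + n)
K(H, f) = 2 (K(H, f) = (-5)² + 4*(-5) + 4*3 - 5*3 = 25 - 20 + 12 - 15 = 2)
u(N) = 7 + N (u(N) = (2 + N) + 5 = 7 + N)
s + u(-1) = (7 + √39386/2) + (7 - 1) = (7 + √39386/2) + 6 = 13 + √39386/2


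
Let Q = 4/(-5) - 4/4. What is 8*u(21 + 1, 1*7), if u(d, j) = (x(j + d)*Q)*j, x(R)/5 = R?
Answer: -14616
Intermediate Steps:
x(R) = 5*R
Q = -9/5 (Q = 4*(-⅕) - 4*¼ = -⅘ - 1 = -9/5 ≈ -1.8000)
u(d, j) = j*(-9*d - 9*j) (u(d, j) = ((5*(j + d))*(-9/5))*j = ((5*(d + j))*(-9/5))*j = ((5*d + 5*j)*(-9/5))*j = (-9*d - 9*j)*j = j*(-9*d - 9*j))
8*u(21 + 1, 1*7) = 8*(-9*1*7*((21 + 1) + 1*7)) = 8*(-9*7*(22 + 7)) = 8*(-9*7*29) = 8*(-1827) = -14616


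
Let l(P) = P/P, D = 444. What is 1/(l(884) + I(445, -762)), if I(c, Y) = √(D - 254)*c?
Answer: -1/37624749 + 445*√190/37624749 ≈ 0.00016300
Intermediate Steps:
I(c, Y) = c*√190 (I(c, Y) = √(444 - 254)*c = √190*c = c*√190)
l(P) = 1
1/(l(884) + I(445, -762)) = 1/(1 + 445*√190)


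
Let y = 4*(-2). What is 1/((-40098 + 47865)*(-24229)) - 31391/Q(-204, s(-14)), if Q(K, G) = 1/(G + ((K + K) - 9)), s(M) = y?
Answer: 2510630936925524/188186643 ≈ 1.3341e+7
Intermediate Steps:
y = -8
s(M) = -8
Q(K, G) = 1/(-9 + G + 2*K) (Q(K, G) = 1/(G + (2*K - 9)) = 1/(G + (-9 + 2*K)) = 1/(-9 + G + 2*K))
1/((-40098 + 47865)*(-24229)) - 31391/Q(-204, s(-14)) = 1/((-40098 + 47865)*(-24229)) - 31391/(1/(-9 - 8 + 2*(-204))) = -1/24229/7767 - 31391/(1/(-9 - 8 - 408)) = (1/7767)*(-1/24229) - 31391/(1/(-425)) = -1/188186643 - 31391/(-1/425) = -1/188186643 - 31391*(-425) = -1/188186643 + 13341175 = 2510630936925524/188186643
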